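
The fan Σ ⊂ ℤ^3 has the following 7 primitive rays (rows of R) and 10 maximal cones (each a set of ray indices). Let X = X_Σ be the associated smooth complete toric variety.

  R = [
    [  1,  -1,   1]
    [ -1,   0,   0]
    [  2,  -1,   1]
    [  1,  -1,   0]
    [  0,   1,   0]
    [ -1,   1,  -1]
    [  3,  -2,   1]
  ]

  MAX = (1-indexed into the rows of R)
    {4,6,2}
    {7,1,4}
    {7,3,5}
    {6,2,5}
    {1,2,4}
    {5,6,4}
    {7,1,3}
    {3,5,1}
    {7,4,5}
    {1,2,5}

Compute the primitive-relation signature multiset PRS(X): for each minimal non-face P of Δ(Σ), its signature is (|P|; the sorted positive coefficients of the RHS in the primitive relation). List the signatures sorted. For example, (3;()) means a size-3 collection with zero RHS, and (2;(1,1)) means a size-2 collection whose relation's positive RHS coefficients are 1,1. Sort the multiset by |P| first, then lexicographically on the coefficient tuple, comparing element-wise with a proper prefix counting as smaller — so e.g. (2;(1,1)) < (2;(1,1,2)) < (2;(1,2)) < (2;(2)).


The 9 primitive collections of Σ (r=7, n=3):

  P = {1,6}:  v_{1} + v_{6} = 0  ⇒ sig = (2;())
  P = {2,3}:  v_{2} + v_{3} = v_{1}  ⇒ sig = (2;(1))
  P = {3,4}:  v_{3} + v_{4} = v_{7}  ⇒ sig = (2;(1))
  P = {2,7}:  v_{2} + v_{7} = v_{1} + v_{4}  ⇒ sig = (2;(1,1))
  P = {3,6}:  v_{3} + v_{6} = v_{4} + v_{5}  ⇒ sig = (2;(1,1))
  P = {6,7}:  v_{6} + v_{7} = 2·v_{4} + v_{5}  ⇒ sig = (2;(1,2))
  P = {2,4,5}:  v_{2} + v_{4} + v_{5} = 0  ⇒ sig = (3;())
  P = {1,4,5}:  v_{1} + v_{4} + v_{5} = v_{3}  ⇒ sig = (3;(1))
  P = {1,5,7}:  v_{1} + v_{5} + v_{7} = 2·v_{3}  ⇒ sig = (3;(2))

Hence PRS(X_Σ) =
[(2;()), (2;(1)), (2;(1)), (2;(1,1)), (2;(1,1)), (2;(1,2)), (3;()), (3;(1)), (3;(2))]


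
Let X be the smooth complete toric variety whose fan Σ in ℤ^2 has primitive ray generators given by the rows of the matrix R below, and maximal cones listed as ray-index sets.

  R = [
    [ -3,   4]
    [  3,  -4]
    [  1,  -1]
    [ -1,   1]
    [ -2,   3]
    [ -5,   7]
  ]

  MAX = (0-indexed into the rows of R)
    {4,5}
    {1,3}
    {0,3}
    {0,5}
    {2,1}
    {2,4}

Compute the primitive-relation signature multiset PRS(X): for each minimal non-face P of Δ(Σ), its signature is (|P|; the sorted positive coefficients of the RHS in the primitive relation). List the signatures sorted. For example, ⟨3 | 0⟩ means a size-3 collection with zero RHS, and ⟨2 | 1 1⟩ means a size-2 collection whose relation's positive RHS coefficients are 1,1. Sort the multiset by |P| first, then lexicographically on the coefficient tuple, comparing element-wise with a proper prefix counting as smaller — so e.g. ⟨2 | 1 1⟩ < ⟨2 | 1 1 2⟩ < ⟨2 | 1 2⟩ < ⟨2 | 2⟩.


Δ(Σ) — 6 vertices, 9 min non-faces:

  P={0,1}:  v_{0} + v_{1} = 0  ⇒ sig = ⟨2 | 0⟩
  P={2,3}:  v_{2} + v_{3} = 0  ⇒ sig = ⟨2 | 0⟩
  P={0,2}:  v_{0} + v_{2} = v_{4}  ⇒ sig = ⟨2 | 1⟩
  P={0,4}:  v_{0} + v_{4} = v_{5}  ⇒ sig = ⟨2 | 1⟩
  P={1,4}:  v_{1} + v_{4} = v_{2}  ⇒ sig = ⟨2 | 1⟩
  P={1,5}:  v_{1} + v_{5} = v_{4}  ⇒ sig = ⟨2 | 1⟩
  P={3,4}:  v_{3} + v_{4} = v_{0}  ⇒ sig = ⟨2 | 1⟩
  P={2,5}:  v_{2} + v_{5} = 2·v_{4}  ⇒ sig = ⟨2 | 2⟩
  P={3,5}:  v_{3} + v_{5} = 2·v_{0}  ⇒ sig = ⟨2 | 2⟩

Hence PRS(X_Σ) =
    |P|=2: 9 collections, coeffs (), (), (1), (1), (1), (1), (1), (2), (2)


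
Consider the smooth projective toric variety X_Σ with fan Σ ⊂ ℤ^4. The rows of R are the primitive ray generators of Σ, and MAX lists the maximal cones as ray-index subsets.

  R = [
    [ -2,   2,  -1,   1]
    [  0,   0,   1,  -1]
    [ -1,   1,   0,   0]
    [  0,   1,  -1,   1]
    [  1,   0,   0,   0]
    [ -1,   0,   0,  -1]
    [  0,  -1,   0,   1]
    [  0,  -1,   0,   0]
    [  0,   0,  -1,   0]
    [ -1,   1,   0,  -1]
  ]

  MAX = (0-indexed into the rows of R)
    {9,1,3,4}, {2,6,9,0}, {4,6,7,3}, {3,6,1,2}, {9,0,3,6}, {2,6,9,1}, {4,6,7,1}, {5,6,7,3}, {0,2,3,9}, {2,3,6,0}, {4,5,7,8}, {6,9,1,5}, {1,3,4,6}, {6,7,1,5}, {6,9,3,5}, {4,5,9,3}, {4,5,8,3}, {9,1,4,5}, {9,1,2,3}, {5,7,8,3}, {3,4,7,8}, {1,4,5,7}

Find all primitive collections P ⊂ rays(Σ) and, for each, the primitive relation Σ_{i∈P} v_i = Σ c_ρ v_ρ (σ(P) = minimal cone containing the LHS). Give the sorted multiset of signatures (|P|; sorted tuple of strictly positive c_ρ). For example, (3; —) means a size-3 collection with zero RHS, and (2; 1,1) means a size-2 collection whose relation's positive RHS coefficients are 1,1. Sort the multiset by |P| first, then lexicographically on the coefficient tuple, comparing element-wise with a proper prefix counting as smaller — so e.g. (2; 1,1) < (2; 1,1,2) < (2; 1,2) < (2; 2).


Minimal non-faces — 20 found among 10 rays, 22 max cones:

  {7,9}:  v_{7} + v_{9} = v_{5}  so sig = (2; 1)
  {0,4}:  v_{0} + v_{4} = v_{2} + v_{3}  so sig = (2; 1,1)
  {1,8}:  v_{1} + v_{8} = v_{4} + v_{5}  so sig = (2; 1,1)
  {2,4}:  v_{2} + v_{4} = v_{1} + v_{3}  so sig = (2; 1,1)
  {2,7}:  v_{2} + v_{7} = v_{6} + v_{9}  so sig = (2; 1,1)
  {2,8}:  v_{2} + v_{8} = v_{3} + v_{5}  so sig = (2; 1,1)
  {0,8}:  v_{0} + v_{8} = 2·v_{3} + v_{5} + v_{6} + v_{9}  so sig = (2; 1,1,1,2)
  {8,9}:  v_{8} + v_{9} = v_{3} + v_{4} + 2·v_{5}  so sig = (2; 1,1,2)
  {2,5}:  v_{2} + v_{5} = v_{6} + 2·v_{9}  so sig = (2; 1,2)
  {6,8}:  v_{6} + v_{8} = v_{3} + 2·v_{7}  so sig = (2; 1,2)
  {0,7}:  v_{0} + v_{7} = v_{3} + 2·v_{6} + 2·v_{9}  so sig = (2; 1,2,2)
  {0,5}:  v_{0} + v_{5} = v_{3} + 2·v_{6} + 3·v_{9}  so sig = (2; 1,2,3)
  {0,1}:  v_{0} + v_{1} = 2·v_{2}  so sig = (2; 2)
  {1,3,7}:  v_{1} + v_{3} + v_{7} = 0  so sig = (3; —)
  {4,6,9}:  v_{4} + v_{6} + v_{9} = 0  so sig = (3; —)
  {1,3,5}:  v_{1} + v_{3} + v_{5} = v_{9}  so sig = (3; 1)
  {4,5,6}:  v_{4} + v_{5} + v_{6} = v_{7}  so sig = (3; 1)
  {1,3,6,9}:  v_{1} + v_{3} + v_{6} + v_{9} = v_{2}  so sig = (4; 1)
  {2,3,6,9}:  v_{2} + v_{3} + v_{6} + v_{9} = v_{0}  so sig = (4; 1)
  {3,4,5,7}:  v_{3} + v_{4} + v_{5} + v_{7} = v_{8}  so sig = (4; 1)

Sorted signature multiset PRS(X):
[(2; 1), (2; 1,1), (2; 1,1), (2; 1,1), (2; 1,1), (2; 1,1), (2; 1,1,1,2), (2; 1,1,2), (2; 1,2), (2; 1,2), (2; 1,2,2), (2; 1,2,3), (2; 2), (3; —), (3; —), (3; 1), (3; 1), (4; 1), (4; 1), (4; 1)]


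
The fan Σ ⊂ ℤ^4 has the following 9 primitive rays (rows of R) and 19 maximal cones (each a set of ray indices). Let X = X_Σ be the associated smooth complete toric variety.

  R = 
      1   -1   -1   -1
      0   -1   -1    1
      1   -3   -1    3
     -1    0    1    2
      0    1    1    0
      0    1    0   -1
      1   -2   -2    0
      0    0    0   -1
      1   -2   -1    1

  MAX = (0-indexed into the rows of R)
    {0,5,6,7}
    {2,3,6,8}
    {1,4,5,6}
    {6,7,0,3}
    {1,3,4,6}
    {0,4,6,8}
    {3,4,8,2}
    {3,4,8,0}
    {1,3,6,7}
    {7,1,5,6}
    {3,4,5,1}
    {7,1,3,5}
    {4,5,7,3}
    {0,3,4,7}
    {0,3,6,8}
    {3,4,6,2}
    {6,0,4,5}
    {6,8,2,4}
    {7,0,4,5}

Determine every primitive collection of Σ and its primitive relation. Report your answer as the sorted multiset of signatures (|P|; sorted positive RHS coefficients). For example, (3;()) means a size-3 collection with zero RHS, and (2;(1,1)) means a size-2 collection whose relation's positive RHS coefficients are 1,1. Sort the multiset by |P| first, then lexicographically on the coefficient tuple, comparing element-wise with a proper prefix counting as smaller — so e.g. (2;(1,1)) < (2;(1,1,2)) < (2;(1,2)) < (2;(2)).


14 minimal non-faces of Δ(Σ) (on 9 rays):

  • {0,1}:  v_{0} + v_{1} = v_{6}  ⟹  sig = (2;(1))
  • {5,8}:  v_{5} + v_{8} = v_{4} + v_{6}  ⟹  sig = (2;(1,1))
  • {2,7}:  v_{2} + v_{7} = v_{0} + v_{3} + v_{8}  ⟹  sig = (2;(1,1,1))
  • {1,8}:  v_{1} + v_{8} = v_{3} + v_{4} + 2·v_{6}  ⟹  sig = (2;(1,1,2))
  • {7,8}:  v_{7} + v_{8} = 2·v_{0} + v_{3}  ⟹  sig = (2;(1,2))
  • {2,5}:  v_{2} + v_{5} = v_{3} + 2·v_{4} + 2·v_{6}  ⟹  sig = (2;(1,2,2))
  • {0,2}:  v_{0} + v_{2} = 2·v_{8}  ⟹  sig = (2;(2))
  • {1,2}:  v_{1} + v_{2} = 2·v_{3} + 2·v_{4} + 3·v_{6}  ⟹  sig = (2;(2,2,3))
  • {0,3,5}:  v_{0} + v_{3} + v_{5} = 0  ⟹  sig = (3;())
  • {1,4,7}:  v_{1} + v_{4} + v_{7} = 0  ⟹  sig = (3;())
  • {3,5,6}:  v_{3} + v_{5} + v_{6} = v_{1}  ⟹  sig = (3;(1))
  • {4,6,7}:  v_{4} + v_{6} + v_{7} = v_{0}  ⟹  sig = (3;(1))
  • {0,3,4,6}:  v_{0} + v_{3} + v_{4} + v_{6} = v_{8}  ⟹  sig = (4;(1))
  • {3,4,6,8}:  v_{3} + v_{4} + v_{6} + v_{8} = v_{2}  ⟹  sig = (4;(1))

so the primitive-relation signature multiset is
    |P|=2: 8 collections, coeffs (1), (1,1), (1,1,1), (1,1,2), (1,2), (1,2,2), (2), (2,2,3)
    |P|=3: 4 collections, coeffs (), (), (1), (1)
    |P|=4: 2 collections, coeffs (1), (1)


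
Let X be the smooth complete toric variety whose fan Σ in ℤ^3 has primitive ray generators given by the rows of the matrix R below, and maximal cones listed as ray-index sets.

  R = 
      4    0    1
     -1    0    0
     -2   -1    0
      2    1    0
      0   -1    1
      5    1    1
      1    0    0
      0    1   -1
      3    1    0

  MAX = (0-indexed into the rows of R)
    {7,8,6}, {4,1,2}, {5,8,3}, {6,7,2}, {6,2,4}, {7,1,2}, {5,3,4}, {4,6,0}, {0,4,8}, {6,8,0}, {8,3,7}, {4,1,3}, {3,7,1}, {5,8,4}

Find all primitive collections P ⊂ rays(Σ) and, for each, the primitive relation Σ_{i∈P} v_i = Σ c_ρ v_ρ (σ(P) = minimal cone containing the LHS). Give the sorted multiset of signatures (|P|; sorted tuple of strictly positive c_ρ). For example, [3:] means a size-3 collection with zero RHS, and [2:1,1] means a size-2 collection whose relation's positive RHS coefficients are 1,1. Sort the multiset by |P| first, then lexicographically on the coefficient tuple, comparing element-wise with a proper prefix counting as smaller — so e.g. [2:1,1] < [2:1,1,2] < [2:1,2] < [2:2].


Minimal non-faces — 17 found among 9 rays, 14 max cones:

  P = {1,6}:  v_{1} + v_{6} = 0  ⟹  sig = [2:]
  P = {2,3}:  v_{2} + v_{3} = 0  ⟹  sig = [2:]
  P = {4,7}:  v_{4} + v_{7} = 0  ⟹  sig = [2:]
  P = {1,8}:  v_{1} + v_{8} = v_{3}  ⟹  sig = [2:1]
  P = {2,8}:  v_{2} + v_{8} = v_{6}  ⟹  sig = [2:1]
  P = {3,6}:  v_{3} + v_{6} = v_{8}  ⟹  sig = [2:1]
  P = {0,1}:  v_{0} + v_{1} = v_{4} + v_{8}  ⟹  sig = [2:1,1]
  P = {0,7}:  v_{0} + v_{7} = v_{6} + v_{8}  ⟹  sig = [2:1,1]
  P = {2,5}:  v_{2} + v_{5} = v_{4} + v_{8}  ⟹  sig = [2:1,1]
  P = {5,7}:  v_{5} + v_{7} = v_{3} + v_{8}  ⟹  sig = [2:1,1]
  P = {0,2}:  v_{0} + v_{2} = v_{4} + 2·v_{6}  ⟹  sig = [2:1,2]
  P = {0,3}:  v_{0} + v_{3} = v_{4} + 2·v_{8}  ⟹  sig = [2:1,2]
  P = {1,5}:  v_{1} + v_{5} = 2·v_{3} + v_{4}  ⟹  sig = [2:1,2]
  P = {5,6}:  v_{5} + v_{6} = v_{4} + 2·v_{8}  ⟹  sig = [2:1,2]
  P = {0,5}:  v_{0} + v_{5} = 2·v_{4} + 3·v_{8}  ⟹  sig = [2:2,3]
  P = {3,4,8}:  v_{3} + v_{4} + v_{8} = v_{5}  ⟹  sig = [3:1]
  P = {4,6,8}:  v_{4} + v_{6} + v_{8} = v_{0}  ⟹  sig = [3:1]

Signatures (|P|; sorted positive RHS coefficients), sorted:
{ [2:] ×3,  [2:1] ×3,  [2:1,1] ×4,  [2:1,2] ×4,  [2:2,3],  [3:1] ×2 }


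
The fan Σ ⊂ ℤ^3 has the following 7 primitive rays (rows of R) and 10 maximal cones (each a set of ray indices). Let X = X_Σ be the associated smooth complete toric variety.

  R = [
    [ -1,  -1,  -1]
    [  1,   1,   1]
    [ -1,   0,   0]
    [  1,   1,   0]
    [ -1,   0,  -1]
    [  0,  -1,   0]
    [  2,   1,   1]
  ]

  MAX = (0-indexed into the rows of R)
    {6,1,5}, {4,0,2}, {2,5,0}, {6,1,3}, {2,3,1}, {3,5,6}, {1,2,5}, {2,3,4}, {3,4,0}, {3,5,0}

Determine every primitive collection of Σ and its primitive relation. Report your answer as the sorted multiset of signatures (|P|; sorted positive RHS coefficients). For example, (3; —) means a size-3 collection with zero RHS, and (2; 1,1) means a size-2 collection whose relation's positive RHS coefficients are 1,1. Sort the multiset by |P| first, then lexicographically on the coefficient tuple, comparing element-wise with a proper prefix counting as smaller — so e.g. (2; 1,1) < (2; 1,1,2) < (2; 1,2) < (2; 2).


Primitive collections (9):

  {0,1}:  v_{0} + v_{1} = 0 — sig = (2; —)
  {2,6}:  v_{2} + v_{6} = v_{1} — sig = (2; 1)
  {4,5}:  v_{4} + v_{5} = v_{0} — sig = (2; 1)
  {4,6}:  v_{4} + v_{6} = v_{3} — sig = (2; 1)
  {0,6}:  v_{0} + v_{6} = v_{3} + v_{5} — sig = (2; 1,1)
  {1,4}:  v_{1} + v_{4} = v_{2} + v_{3} — sig = (2; 1,1)
  {2,3,5}:  v_{2} + v_{3} + v_{5} = 0 — sig = (3; —)
  {0,2,3}:  v_{0} + v_{2} + v_{3} = v_{4} — sig = (3; 1)
  {1,3,5}:  v_{1} + v_{3} + v_{5} = v_{6} — sig = (3; 1)

Signatures (|P|; sorted positive RHS coefficients), sorted:
    |P|=2: 6 collections, coeffs (), (1), (1), (1), (1,1), (1,1)
    |P|=3: 3 collections, coeffs (), (1), (1)


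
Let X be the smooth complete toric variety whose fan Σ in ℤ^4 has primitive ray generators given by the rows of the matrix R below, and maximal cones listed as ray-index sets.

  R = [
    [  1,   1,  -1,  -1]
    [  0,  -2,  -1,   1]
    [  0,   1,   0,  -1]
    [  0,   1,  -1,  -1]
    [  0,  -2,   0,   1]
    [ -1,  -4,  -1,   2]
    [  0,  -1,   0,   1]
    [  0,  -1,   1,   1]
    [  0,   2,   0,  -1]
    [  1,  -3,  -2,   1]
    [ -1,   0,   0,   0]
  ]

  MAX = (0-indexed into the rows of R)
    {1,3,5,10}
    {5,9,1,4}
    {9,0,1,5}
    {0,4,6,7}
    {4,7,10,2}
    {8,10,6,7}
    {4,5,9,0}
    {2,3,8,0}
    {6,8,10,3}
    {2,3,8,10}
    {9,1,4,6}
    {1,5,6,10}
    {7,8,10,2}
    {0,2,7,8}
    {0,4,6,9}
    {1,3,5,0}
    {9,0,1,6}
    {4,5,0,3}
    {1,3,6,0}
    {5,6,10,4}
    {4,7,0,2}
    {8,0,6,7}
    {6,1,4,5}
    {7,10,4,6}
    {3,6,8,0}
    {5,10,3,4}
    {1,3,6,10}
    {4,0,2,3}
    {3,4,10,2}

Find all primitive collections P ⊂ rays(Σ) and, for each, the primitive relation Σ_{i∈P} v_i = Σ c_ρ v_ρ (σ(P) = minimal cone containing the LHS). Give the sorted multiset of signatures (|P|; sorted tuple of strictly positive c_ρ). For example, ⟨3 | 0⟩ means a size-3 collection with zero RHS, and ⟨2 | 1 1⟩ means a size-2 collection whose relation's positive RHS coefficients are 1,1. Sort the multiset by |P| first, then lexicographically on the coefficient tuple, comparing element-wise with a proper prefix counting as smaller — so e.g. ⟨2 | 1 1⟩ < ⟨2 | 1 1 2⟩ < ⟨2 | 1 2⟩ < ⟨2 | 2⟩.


Primitive collections (22):

  • {2,6}:  v_{2} + v_{6} = 0  ⟹  sig = ⟨2 | 0⟩
  • {3,7}:  v_{3} + v_{7} = 0  ⟹  sig = ⟨2 | 0⟩
  • {4,8}:  v_{4} + v_{8} = 0  ⟹  sig = ⟨2 | 0⟩
  • {0,10}:  v_{0} + v_{10} = v_{3}  ⟹  sig = ⟨2 | 1⟩
  • {1,2}:  v_{1} + v_{2} = v_{3} + v_{4}  ⟹  sig = ⟨2 | 1 1⟩
  • {1,7}:  v_{1} + v_{7} = v_{4} + v_{6}  ⟹  sig = ⟨2 | 1 1⟩
  • {1,8}:  v_{1} + v_{8} = v_{3} + v_{6}  ⟹  sig = ⟨2 | 1 1⟩
  • {5,8}:  v_{5} + v_{8} = v_{1} + v_{10}  ⟹  sig = ⟨2 | 1 1⟩
  • {8,9}:  v_{8} + v_{9} = v_{0} + v_{1}  ⟹  sig = ⟨2 | 1 1⟩
  • {9,10}:  v_{9} + v_{10} = v_{0} + v_{5}  ⟹  sig = ⟨2 | 1 1⟩
  • {2,5}:  v_{2} + v_{5} = v_{3} + 2·v_{4} + v_{10}  ⟹  sig = ⟨2 | 1 1 2⟩
  • {2,9}:  v_{2} + v_{9} = v_{0} + v_{3} + 2·v_{4}  ⟹  sig = ⟨2 | 1 1 2⟩
  • {5,7}:  v_{5} + v_{7} = 2·v_{4} + v_{6} + v_{10}  ⟹  sig = ⟨2 | 1 1 2⟩
  • {7,9}:  v_{7} + v_{9} = v_{0} + 2·v_{4} + v_{6}  ⟹  sig = ⟨2 | 1 1 2⟩
  • {3,9}:  v_{3} + v_{9} = 2·v_{0} + v_{5}  ⟹  sig = ⟨2 | 1 2⟩
  • {0,1,4}:  v_{0} + v_{1} + v_{4} = v_{9}  ⟹  sig = ⟨3 | 1⟩
  • {1,4,10}:  v_{1} + v_{4} + v_{10} = v_{5}  ⟹  sig = ⟨3 | 1⟩
  • {3,4,6}:  v_{3} + v_{4} + v_{6} = v_{1}  ⟹  sig = ⟨3 | 1⟩
  • {1,3,4}:  v_{1} + v_{3} + v_{4} = v_{0} + v_{5}  ⟹  sig = ⟨3 | 1 1⟩
  • {3,5,6}:  v_{3} + v_{5} + v_{6} = 2·v_{1} + v_{10}  ⟹  sig = ⟨3 | 1 2⟩
  • {5,6,9}:  v_{5} + v_{6} + v_{9} = 3·v_{1} + v_{4}  ⟹  sig = ⟨3 | 1 3⟩
  • {0,5,6}:  v_{0} + v_{5} + v_{6} = 2·v_{1}  ⟹  sig = ⟨3 | 2⟩

so the primitive-relation signature multiset is
{ ⟨2 | 0⟩ ×3,  ⟨2 | 1⟩,  ⟨2 | 1 1⟩ ×6,  ⟨2 | 1 1 2⟩ ×4,  ⟨2 | 1 2⟩,  ⟨3 | 1⟩ ×3,  ⟨3 | 1 1⟩,  ⟨3 | 1 2⟩,  ⟨3 | 1 3⟩,  ⟨3 | 2⟩ }


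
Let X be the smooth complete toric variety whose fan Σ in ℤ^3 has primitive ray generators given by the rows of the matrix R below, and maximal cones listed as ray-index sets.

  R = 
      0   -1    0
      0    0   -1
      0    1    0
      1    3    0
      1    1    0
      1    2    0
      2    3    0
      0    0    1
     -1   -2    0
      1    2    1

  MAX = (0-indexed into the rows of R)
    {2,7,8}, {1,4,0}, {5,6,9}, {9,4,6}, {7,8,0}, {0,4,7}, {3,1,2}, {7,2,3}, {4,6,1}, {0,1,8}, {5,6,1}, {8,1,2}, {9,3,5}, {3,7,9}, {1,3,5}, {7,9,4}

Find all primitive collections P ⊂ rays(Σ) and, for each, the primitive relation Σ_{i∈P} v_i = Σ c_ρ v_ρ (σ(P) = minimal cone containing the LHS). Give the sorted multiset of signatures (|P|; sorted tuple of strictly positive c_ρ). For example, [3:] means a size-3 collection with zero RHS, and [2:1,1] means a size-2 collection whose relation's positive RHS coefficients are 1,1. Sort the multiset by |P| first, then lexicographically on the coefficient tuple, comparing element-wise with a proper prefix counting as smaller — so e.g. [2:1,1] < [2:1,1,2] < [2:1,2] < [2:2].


Primitive collections (21):

  P={0,2}:  v_{0} + v_{2} = 0  ⟹  sig = [2:]
  P={1,7}:  v_{1} + v_{7} = 0  ⟹  sig = [2:]
  P={5,8}:  v_{5} + v_{8} = 0  ⟹  sig = [2:]
  P={0,3}:  v_{0} + v_{3} = v_{5}  ⟹  sig = [2:1]
  P={0,5}:  v_{0} + v_{5} = v_{4}  ⟹  sig = [2:1]
  P={1,9}:  v_{1} + v_{9} = v_{5}  ⟹  sig = [2:1]
  P={2,4}:  v_{2} + v_{4} = v_{5}  ⟹  sig = [2:1]
  P={2,5}:  v_{2} + v_{5} = v_{3}  ⟹  sig = [2:1]
  P={3,8}:  v_{3} + v_{8} = v_{2}  ⟹  sig = [2:1]
  P={4,5}:  v_{4} + v_{5} = v_{6}  ⟹  sig = [2:1]
  P={4,8}:  v_{4} + v_{8} = v_{0}  ⟹  sig = [2:1]
  P={5,7}:  v_{5} + v_{7} = v_{9}  ⟹  sig = [2:1]
  P={6,8}:  v_{6} + v_{8} = v_{4}  ⟹  sig = [2:1]
  P={8,9}:  v_{8} + v_{9} = v_{7}  ⟹  sig = [2:1]
  P={0,9}:  v_{0} + v_{9} = v_{4} + v_{7}  ⟹  sig = [2:1,1]
  P={2,9}:  v_{2} + v_{9} = v_{3} + v_{7}  ⟹  sig = [2:1,1]
  P={6,7}:  v_{6} + v_{7} = v_{4} + v_{9}  ⟹  sig = [2:1,1]
  P={0,6}:  v_{0} + v_{6} = 2·v_{4}  ⟹  sig = [2:2]
  P={2,6}:  v_{2} + v_{6} = 2·v_{5}  ⟹  sig = [2:2]
  P={3,4}:  v_{3} + v_{4} = 2·v_{5}  ⟹  sig = [2:2]
  P={3,6}:  v_{3} + v_{6} = 3·v_{5}  ⟹  sig = [2:3]

Hence PRS(X_Σ) =
[[2:], [2:], [2:], [2:1], [2:1], [2:1], [2:1], [2:1], [2:1], [2:1], [2:1], [2:1], [2:1], [2:1], [2:1,1], [2:1,1], [2:1,1], [2:2], [2:2], [2:2], [2:3]]


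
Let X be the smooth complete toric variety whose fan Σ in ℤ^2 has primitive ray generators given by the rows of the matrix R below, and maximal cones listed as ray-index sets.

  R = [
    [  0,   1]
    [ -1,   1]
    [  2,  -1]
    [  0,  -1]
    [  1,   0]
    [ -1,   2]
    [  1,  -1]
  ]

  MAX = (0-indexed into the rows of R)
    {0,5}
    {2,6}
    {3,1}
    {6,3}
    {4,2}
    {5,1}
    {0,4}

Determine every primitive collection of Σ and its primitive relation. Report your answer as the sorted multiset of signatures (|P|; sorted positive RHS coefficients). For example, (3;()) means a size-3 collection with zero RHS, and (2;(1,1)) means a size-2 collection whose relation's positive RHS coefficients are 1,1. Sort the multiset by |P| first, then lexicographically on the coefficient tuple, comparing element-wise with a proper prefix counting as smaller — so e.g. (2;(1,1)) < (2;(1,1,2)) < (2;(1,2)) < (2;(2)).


|primitive collections| = 14. Relations:

  • {0,3}:  v_{0} + v_{3} = 0  so sig = (2;())
  • {1,6}:  v_{1} + v_{6} = 0  so sig = (2;())
  • {0,1}:  v_{0} + v_{1} = v_{5}  so sig = (2;(1))
  • {0,6}:  v_{0} + v_{6} = v_{4}  so sig = (2;(1))
  • {1,2}:  v_{1} + v_{2} = v_{4}  so sig = (2;(1))
  • {1,4}:  v_{1} + v_{4} = v_{0}  so sig = (2;(1))
  • {3,4}:  v_{3} + v_{4} = v_{6}  so sig = (2;(1))
  • {3,5}:  v_{3} + v_{5} = v_{1}  so sig = (2;(1))
  • {4,6}:  v_{4} + v_{6} = v_{2}  so sig = (2;(1))
  • {5,6}:  v_{5} + v_{6} = v_{0}  so sig = (2;(1))
  • {2,5}:  v_{2} + v_{5} = v_{0} + v_{4}  so sig = (2;(1,1))
  • {0,2}:  v_{0} + v_{2} = 2·v_{4}  so sig = (2;(2))
  • {2,3}:  v_{2} + v_{3} = 2·v_{6}  so sig = (2;(2))
  • {4,5}:  v_{4} + v_{5} = 2·v_{0}  so sig = (2;(2))

so the primitive-relation signature multiset is
{ (2;()) ×2,  (2;(1)) ×8,  (2;(1,1)),  (2;(2)) ×3 }


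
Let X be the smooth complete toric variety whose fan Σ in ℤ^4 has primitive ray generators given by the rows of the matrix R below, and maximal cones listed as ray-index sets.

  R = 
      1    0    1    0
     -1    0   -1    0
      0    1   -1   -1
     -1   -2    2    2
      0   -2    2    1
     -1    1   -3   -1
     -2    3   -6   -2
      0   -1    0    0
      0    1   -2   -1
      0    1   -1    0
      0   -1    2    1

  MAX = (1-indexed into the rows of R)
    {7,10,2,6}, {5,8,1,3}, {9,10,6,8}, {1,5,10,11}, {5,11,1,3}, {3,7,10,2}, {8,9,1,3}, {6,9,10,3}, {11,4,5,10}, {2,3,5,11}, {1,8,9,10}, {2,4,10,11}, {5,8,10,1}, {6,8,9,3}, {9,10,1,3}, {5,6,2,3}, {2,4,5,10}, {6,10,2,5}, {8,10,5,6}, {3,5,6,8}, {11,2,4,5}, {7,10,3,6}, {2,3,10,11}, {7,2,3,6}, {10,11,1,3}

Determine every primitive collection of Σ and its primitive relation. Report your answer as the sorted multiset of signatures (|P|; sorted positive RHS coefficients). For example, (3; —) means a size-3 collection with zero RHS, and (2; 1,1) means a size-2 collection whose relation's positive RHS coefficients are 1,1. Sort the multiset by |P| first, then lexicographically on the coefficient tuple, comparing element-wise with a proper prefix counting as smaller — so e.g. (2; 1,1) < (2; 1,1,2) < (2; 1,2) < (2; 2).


23 collections generate NE(X_Σ); each relation:

  P = {1,2}:  v_{1} + v_{2} = 0  so sig = (2; —)
  P = {9,11}:  v_{9} + v_{11} = 0  so sig = (2; —)
  P = {1,6}:  v_{1} + v_{6} = v_{9}  so sig = (2; 1)
  P = {2,9}:  v_{2} + v_{9} = v_{6}  so sig = (2; 1)
  P = {5,9}:  v_{5} + v_{9} = v_{8}  so sig = (2; 1)
  P = {6,11}:  v_{6} + v_{11} = v_{2}  so sig = (2; 1)
  P = {8,11}:  v_{8} + v_{11} = v_{5}  so sig = (2; 1)
  P = {2,8}:  v_{2} + v_{8} = v_{5} + v_{6}  so sig = (2; 1,1)
  P = {3,4}:  v_{3} + v_{4} = v_{2} + v_{11}  so sig = (2; 1,1)
  P = {5,7}:  v_{5} + v_{7} = v_{2} + v_{6}  so sig = (2; 1,1)
  P = {1,4}:  v_{1} + v_{4} = v_{5} + v_{10} + v_{11}  so sig = (2; 1,1,1)
  P = {1,7}:  v_{1} + v_{7} = v_{3} + v_{6} + v_{10}  so sig = (2; 1,1,1)
  P = {4,9}:  v_{4} + v_{9} = v_{2} + v_{5} + v_{10}  so sig = (2; 1,1,1)
  P = {4,6}:  v_{4} + v_{6} = 2·v_{2} + v_{5} + v_{10}  so sig = (2; 1,1,2)
  P = {4,8}:  v_{4} + v_{8} = v_{2} + 2·v_{5} + v_{10}  so sig = (2; 1,1,2)
  P = {7,9}:  v_{7} + v_{9} = v_{3} + 2·v_{6} + v_{10}  so sig = (2; 1,1,2)
  P = {7,11}:  v_{7} + v_{11} = 2·v_{2} + v_{3} + v_{10}  so sig = (2; 1,1,2)
  P = {4,7}:  v_{4} + v_{7} = 3·v_{2} + v_{10}  so sig = (2; 1,3)
  P = {7,8}:  v_{7} + v_{8} = 2·v_{6}  so sig = (2; 2)
  P = {3,5,10}:  v_{3} + v_{5} + v_{10} = 0  so sig = (3; —)
  P = {3,8,10}:  v_{3} + v_{8} + v_{10} = v_{9}  so sig = (3; 1)
  P = {2,3,6,10}:  v_{2} + v_{3} + v_{6} + v_{10} = v_{7}  so sig = (4; 1)
  P = {2,5,10,11}:  v_{2} + v_{5} + v_{10} + v_{11} = v_{4}  so sig = (4; 1)

Sorted signature multiset PRS(X):
    (2; —)
    (2; —)
    (2; 1)
    (2; 1)
    (2; 1)
    (2; 1)
    (2; 1)
    (2; 1,1)
    (2; 1,1)
    (2; 1,1)
    (2; 1,1,1)
    (2; 1,1,1)
    (2; 1,1,1)
    (2; 1,1,2)
    (2; 1,1,2)
    (2; 1,1,2)
    (2; 1,1,2)
    (2; 1,3)
    (2; 2)
    (3; —)
    (3; 1)
    (4; 1)
    (4; 1)


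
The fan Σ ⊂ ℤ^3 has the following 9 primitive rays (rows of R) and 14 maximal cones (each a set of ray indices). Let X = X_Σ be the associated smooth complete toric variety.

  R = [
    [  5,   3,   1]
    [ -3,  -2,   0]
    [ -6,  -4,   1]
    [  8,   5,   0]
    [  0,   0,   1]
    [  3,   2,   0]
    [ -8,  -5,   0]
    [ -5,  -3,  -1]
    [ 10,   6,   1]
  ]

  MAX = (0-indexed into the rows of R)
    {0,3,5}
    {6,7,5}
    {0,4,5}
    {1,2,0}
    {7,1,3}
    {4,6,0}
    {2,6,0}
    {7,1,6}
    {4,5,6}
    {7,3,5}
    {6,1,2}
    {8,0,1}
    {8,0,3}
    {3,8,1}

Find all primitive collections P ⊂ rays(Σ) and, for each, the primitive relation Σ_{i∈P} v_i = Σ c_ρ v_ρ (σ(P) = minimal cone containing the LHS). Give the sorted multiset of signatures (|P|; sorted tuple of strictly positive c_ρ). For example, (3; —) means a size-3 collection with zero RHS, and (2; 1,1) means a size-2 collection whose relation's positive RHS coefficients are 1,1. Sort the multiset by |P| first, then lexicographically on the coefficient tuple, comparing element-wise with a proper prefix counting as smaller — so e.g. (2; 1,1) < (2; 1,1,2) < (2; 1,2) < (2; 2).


18 collections generate NE(X_Σ); each relation:

  P = {0,7}:  v_{0} + v_{7} = 0 ; sig = (2; —)
  P = {1,5}:  v_{1} + v_{5} = 0 ; sig = (2; —)
  P = {3,6}:  v_{3} + v_{6} = 0 ; sig = (2; —)
  P = {1,4}:  v_{1} + v_{4} = v_{0} + v_{6} ; sig = (2; 1,1)
  P = {2,3}:  v_{2} + v_{3} = v_{0} + v_{1} ; sig = (2; 1,1)
  P = {2,5}:  v_{2} + v_{5} = v_{0} + v_{6} ; sig = (2; 1,1)
  P = {2,7}:  v_{2} + v_{7} = v_{1} + v_{6} ; sig = (2; 1,1)
  P = {3,4}:  v_{3} + v_{4} = v_{0} + v_{5} ; sig = (2; 1,1)
  P = {4,7}:  v_{4} + v_{7} = v_{5} + v_{6} ; sig = (2; 1,1)
  P = {5,8}:  v_{5} + v_{8} = v_{0} + v_{3} ; sig = (2; 1,1)
  P = {6,8}:  v_{6} + v_{8} = v_{0} + v_{1} ; sig = (2; 1,1)
  P = {7,8}:  v_{7} + v_{8} = v_{1} + v_{3} ; sig = (2; 1,1)
  P = {4,8}:  v_{4} + v_{8} = 2·v_{0} ; sig = (2; 2)
  P = {2,4}:  v_{2} + v_{4} = 2·v_{0} + 2·v_{6} ; sig = (2; 2,2)
  P = {2,8}:  v_{2} + v_{8} = 2·v_{0} + 2·v_{1} ; sig = (2; 2,2)
  P = {0,1,3}:  v_{0} + v_{1} + v_{3} = v_{8} ; sig = (3; 1)
  P = {0,1,6}:  v_{0} + v_{1} + v_{6} = v_{2} ; sig = (3; 1)
  P = {0,5,6}:  v_{0} + v_{5} + v_{6} = v_{4} ; sig = (3; 1)

so the primitive-relation signature multiset is
[(2; —), (2; —), (2; —), (2; 1,1), (2; 1,1), (2; 1,1), (2; 1,1), (2; 1,1), (2; 1,1), (2; 1,1), (2; 1,1), (2; 1,1), (2; 2), (2; 2,2), (2; 2,2), (3; 1), (3; 1), (3; 1)]


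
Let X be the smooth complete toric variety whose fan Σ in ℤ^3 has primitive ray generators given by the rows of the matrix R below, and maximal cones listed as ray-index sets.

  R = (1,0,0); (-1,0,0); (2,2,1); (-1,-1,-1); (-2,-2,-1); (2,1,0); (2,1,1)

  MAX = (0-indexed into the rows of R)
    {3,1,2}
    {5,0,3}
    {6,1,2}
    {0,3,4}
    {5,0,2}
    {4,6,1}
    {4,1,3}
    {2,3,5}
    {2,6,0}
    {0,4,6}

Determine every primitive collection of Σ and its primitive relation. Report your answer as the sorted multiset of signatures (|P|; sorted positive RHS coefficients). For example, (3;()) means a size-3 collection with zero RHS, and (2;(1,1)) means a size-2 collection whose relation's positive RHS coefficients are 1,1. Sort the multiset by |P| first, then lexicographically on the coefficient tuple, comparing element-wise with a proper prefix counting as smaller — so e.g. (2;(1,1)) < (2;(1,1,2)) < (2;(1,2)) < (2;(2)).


7 minimal non-faces of Δ(Σ) (on 7 rays):

  {0,1}:  v_{0} + v_{1} = 0  ⇒ sig = (2;())
  {2,4}:  v_{2} + v_{4} = 0  ⇒ sig = (2;())
  {3,6}:  v_{3} + v_{6} = v_{0}  ⇒ sig = (2;(1))
  {1,5}:  v_{1} + v_{5} = v_{2} + v_{3}  ⇒ sig = (2;(1,1))
  {4,5}:  v_{4} + v_{5} = v_{0} + v_{3}  ⇒ sig = (2;(1,1))
  {5,6}:  v_{5} + v_{6} = 2·v_{0} + v_{2}  ⇒ sig = (2;(1,2))
  {0,2,3}:  v_{0} + v_{2} + v_{3} = v_{5}  ⇒ sig = (3;(1))

so the primitive-relation signature multiset is
    |P|=2: 6 collections, coeffs (), (), (1), (1,1), (1,1), (1,2)
    |P|=3: 1 collection, coeffs (1)


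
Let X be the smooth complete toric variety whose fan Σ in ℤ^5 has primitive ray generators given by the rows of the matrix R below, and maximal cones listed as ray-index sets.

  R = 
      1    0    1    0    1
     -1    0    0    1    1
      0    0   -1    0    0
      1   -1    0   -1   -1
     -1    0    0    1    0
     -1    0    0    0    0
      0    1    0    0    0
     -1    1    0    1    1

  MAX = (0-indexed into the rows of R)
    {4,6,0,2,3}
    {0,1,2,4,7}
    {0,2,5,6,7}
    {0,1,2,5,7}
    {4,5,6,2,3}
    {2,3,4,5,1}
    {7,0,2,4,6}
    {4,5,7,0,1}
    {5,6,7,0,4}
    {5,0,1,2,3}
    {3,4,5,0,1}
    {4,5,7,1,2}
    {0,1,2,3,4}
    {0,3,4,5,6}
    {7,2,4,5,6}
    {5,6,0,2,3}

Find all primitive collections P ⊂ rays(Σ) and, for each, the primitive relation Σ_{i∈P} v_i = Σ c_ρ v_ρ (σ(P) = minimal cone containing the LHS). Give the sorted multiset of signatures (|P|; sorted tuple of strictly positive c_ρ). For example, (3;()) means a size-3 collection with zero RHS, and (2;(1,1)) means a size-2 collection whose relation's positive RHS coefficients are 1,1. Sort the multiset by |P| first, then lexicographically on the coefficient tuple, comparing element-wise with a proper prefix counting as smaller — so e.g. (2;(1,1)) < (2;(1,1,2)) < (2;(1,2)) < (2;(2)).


3 minimal non-faces of Δ(Σ) (on 8 rays):

  • {3,7}:  v_{3} + v_{7} = 0  ⟹  sig = (2;())
  • {1,6}:  v_{1} + v_{6} = v_{7}  ⟹  sig = (2;(1))
  • {0,2,4,5}:  v_{0} + v_{2} + v_{4} + v_{5} = v_{1}  ⟹  sig = (4;(1))

Sorted signature multiset PRS(X):
    |P|=2: 2 collections, coeffs (), (1)
    |P|=4: 1 collection, coeffs (1)


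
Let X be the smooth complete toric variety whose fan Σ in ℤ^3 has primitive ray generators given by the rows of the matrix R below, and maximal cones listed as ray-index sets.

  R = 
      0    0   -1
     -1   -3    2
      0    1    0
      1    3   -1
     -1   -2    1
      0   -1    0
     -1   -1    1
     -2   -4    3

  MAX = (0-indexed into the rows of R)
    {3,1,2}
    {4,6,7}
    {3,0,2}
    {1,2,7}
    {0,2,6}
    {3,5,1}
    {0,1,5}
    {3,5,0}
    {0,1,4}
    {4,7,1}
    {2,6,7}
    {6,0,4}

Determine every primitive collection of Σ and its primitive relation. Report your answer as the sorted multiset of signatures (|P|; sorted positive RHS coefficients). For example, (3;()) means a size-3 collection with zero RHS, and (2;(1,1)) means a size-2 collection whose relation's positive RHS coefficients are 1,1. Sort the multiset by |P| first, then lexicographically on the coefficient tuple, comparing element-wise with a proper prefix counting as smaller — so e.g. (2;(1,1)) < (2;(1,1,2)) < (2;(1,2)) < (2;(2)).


Minimal non-faces — 12 found among 8 rays, 12 max cones:

  {2,5}:  v_{2} + v_{5} = 0 — sig = (2;())
  {1,6}:  v_{1} + v_{6} = v_{7} — sig = (2;(1))
  {2,4}:  v_{2} + v_{4} = v_{6} — sig = (2;(1))
  {3,4}:  v_{3} + v_{4} = v_{2} — sig = (2;(1))
  {5,6}:  v_{5} + v_{6} = v_{4} — sig = (2;(1))
  {4,5}:  v_{4} + v_{5} = v_{0} + v_{1} — sig = (2;(1,1))
  {5,7}:  v_{5} + v_{7} = v_{1} + v_{4} — sig = (2;(1,1))
  {3,7}:  v_{3} + v_{7} = v_{1} + 2·v_{2} — sig = (2;(1,2))
  {0,7}:  v_{0} + v_{7} = 2·v_{4} — sig = (2;(2))
  {3,6}:  v_{3} + v_{6} = 2·v_{2} — sig = (2;(2))
  {0,1,3}:  v_{0} + v_{1} + v_{3} = 0 — sig = (3;())
  {0,1,2}:  v_{0} + v_{1} + v_{2} = v_{4} — sig = (3;(1))

Hence PRS(X_Σ) =
    (2;())
    (2;(1))
    (2;(1))
    (2;(1))
    (2;(1))
    (2;(1,1))
    (2;(1,1))
    (2;(1,2))
    (2;(2))
    (2;(2))
    (3;())
    (3;(1))


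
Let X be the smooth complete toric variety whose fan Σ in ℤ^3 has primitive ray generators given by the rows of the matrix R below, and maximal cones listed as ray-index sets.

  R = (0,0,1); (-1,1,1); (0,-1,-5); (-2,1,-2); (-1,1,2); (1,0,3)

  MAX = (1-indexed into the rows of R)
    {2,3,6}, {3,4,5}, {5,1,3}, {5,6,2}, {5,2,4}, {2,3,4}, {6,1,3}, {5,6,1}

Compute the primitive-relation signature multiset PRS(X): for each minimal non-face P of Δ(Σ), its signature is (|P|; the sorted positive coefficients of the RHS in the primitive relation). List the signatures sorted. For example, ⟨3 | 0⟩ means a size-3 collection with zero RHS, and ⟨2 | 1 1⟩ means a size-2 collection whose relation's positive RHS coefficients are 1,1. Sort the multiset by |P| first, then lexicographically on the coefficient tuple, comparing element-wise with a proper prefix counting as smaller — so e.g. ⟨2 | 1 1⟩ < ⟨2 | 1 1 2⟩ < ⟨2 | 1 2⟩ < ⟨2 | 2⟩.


5 minimal non-faces of Δ(Σ) (on 6 rays):

  {1,2}:  v_{1} + v_{2} = v_{5}  so sig = ⟨2 | 1⟩
  {4,6}:  v_{4} + v_{6} = v_{2}  so sig = ⟨2 | 1⟩
  {1,4}:  v_{1} + v_{4} = v_{3} + 2·v_{5}  so sig = ⟨2 | 1 2⟩
  {3,5,6}:  v_{3} + v_{5} + v_{6} = 0  so sig = ⟨3 | 0⟩
  {2,3,5}:  v_{2} + v_{3} + v_{5} = v_{4}  so sig = ⟨3 | 1⟩

Signatures (|P|; sorted positive RHS coefficients), sorted:
{ ⟨2 | 1⟩ ×2,  ⟨2 | 1 2⟩,  ⟨3 | 0⟩,  ⟨3 | 1⟩ }


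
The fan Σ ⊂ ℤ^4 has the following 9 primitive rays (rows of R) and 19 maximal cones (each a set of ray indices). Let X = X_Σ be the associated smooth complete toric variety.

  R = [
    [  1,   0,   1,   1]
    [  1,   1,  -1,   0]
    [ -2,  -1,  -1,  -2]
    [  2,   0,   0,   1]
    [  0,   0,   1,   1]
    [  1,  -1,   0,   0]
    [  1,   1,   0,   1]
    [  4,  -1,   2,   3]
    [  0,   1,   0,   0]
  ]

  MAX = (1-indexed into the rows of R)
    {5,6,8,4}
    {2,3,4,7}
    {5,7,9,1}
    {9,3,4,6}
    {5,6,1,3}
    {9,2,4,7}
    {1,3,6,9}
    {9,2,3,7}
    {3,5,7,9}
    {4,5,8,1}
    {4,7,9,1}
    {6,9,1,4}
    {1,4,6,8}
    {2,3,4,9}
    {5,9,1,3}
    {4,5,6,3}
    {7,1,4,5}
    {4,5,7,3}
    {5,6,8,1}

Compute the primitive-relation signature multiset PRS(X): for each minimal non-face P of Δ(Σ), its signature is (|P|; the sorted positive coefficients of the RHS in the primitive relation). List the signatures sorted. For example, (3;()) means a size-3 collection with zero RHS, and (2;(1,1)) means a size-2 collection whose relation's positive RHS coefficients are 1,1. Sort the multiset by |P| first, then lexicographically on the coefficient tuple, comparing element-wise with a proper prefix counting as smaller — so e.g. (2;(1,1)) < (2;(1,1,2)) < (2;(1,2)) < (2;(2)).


14 collections generate NE(X_Σ); each relation:

  P = {2,5}:  v_{2} + v_{5} = v_{7}  so sig = (2;(1))
  P = {6,7}:  v_{6} + v_{7} = v_{4}  so sig = (2;(1))
  P = {1,2}:  v_{1} + v_{2} = v_{4} + v_{9}  so sig = (2;(1,1))
  P = {2,6}:  v_{2} + v_{6} = v_{3} + 2·v_{4} + v_{9}  so sig = (2;(1,1,2))
  P = {7,8}:  v_{7} + v_{8} = v_{1} + 2·v_{4} + v_{5}  so sig = (2;(1,1,2))
  P = {2,8}:  v_{2} + v_{8} = v_{1} + 2·v_{4}  so sig = (2;(1,2))
  P = {3,8}:  v_{3} + v_{8} = v_{5} + 2·v_{6}  so sig = (2;(1,2))
  P = {8,9}:  v_{8} + v_{9} = 2·v_{1} + v_{4}  so sig = (2;(1,2))
  P = {1,3,7}:  v_{1} + v_{3} + v_{7} = 0  so sig = (3;())
  P = {1,3,4}:  v_{1} + v_{3} + v_{4} = v_{6}  so sig = (3;(1))
  P = {5,6,9}:  v_{5} + v_{6} + v_{9} = v_{1}  so sig = (3;(1))
  P = {4,5,9}:  v_{4} + v_{5} + v_{9} = v_{1} + v_{7}  so sig = (3;(1,1))
  P = {1,4,5,6}:  v_{1} + v_{4} + v_{5} + v_{6} = v_{8}  so sig = (4;(1))
  P = {3,4,7,9}:  v_{3} + v_{4} + v_{7} + v_{9} = v_{2}  so sig = (4;(1))

so the primitive-relation signature multiset is
    |P|=2: 8 collections, coeffs (1), (1), (1,1), (1,1,2), (1,1,2), (1,2), (1,2), (1,2)
    |P|=3: 4 collections, coeffs (), (1), (1), (1,1)
    |P|=4: 2 collections, coeffs (1), (1)


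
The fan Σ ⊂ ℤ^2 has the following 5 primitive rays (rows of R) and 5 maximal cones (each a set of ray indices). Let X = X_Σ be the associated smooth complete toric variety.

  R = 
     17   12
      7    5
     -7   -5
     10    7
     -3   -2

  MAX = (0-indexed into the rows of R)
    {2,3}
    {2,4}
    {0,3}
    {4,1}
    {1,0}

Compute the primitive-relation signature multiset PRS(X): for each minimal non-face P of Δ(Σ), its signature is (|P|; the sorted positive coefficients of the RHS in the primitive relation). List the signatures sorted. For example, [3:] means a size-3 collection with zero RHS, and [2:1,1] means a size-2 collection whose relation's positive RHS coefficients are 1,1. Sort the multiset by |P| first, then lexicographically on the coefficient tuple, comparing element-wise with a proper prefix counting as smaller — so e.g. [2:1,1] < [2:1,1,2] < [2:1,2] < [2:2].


5 minimal non-faces of Δ(Σ) (on 5 rays):

  P={1,2}:  v_{1} + v_{2} = 0  →  sig = [2:]
  P={0,2}:  v_{0} + v_{2} = v_{3}  →  sig = [2:1]
  P={1,3}:  v_{1} + v_{3} = v_{0}  →  sig = [2:1]
  P={3,4}:  v_{3} + v_{4} = v_{1}  →  sig = [2:1]
  P={0,4}:  v_{0} + v_{4} = 2·v_{1}  →  sig = [2:2]

so the primitive-relation signature multiset is
[[2:], [2:1], [2:1], [2:1], [2:2]]


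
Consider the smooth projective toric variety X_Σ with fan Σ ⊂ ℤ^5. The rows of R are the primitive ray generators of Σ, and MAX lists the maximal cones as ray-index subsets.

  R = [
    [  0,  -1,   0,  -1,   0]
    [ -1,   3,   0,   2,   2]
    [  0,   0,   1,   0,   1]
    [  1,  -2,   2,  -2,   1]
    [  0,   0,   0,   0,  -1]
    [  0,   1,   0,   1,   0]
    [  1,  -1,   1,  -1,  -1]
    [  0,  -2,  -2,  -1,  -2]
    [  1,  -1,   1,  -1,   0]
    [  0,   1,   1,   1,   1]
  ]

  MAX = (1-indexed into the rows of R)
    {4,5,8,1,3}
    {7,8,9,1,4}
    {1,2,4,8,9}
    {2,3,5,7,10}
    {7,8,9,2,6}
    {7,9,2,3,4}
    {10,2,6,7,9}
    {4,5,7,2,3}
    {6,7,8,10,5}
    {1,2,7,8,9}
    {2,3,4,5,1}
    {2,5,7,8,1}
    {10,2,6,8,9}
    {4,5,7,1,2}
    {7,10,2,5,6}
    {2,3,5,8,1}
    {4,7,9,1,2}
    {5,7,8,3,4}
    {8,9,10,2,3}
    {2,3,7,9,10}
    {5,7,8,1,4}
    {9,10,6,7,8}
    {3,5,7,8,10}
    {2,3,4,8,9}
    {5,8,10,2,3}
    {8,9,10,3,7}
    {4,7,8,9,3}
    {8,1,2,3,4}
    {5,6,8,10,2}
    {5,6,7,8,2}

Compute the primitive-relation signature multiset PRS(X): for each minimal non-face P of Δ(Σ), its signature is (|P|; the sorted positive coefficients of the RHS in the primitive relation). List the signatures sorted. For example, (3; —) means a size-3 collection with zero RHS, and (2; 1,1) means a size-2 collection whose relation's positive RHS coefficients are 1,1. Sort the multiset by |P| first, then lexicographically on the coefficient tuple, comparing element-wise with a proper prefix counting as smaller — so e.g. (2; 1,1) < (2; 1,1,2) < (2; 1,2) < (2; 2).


The 12 primitive collections of Σ (r=10, n=5):

  {1,6}:  v_{1} + v_{6} = 0  →  sig = (2; —)
  {1,10}:  v_{1} + v_{10} = v_{3}  →  sig = (2; 1)
  {3,6}:  v_{3} + v_{6} = v_{10}  →  sig = (2; 1)
  {5,9}:  v_{5} + v_{9} = v_{7}  →  sig = (2; 1)
  {4,6}:  v_{4} + v_{6} = v_{3} + v_{9}  →  sig = (2; 1,1)
  {4,10}:  v_{4} + v_{10} = 2·v_{3} + v_{9}  →  sig = (2; 1,2)
  {1,3,9}:  v_{1} + v_{3} + v_{9} = v_{4}  →  sig = (3; 1)
  {1,3,7}:  v_{1} + v_{3} + v_{7} = v_{4} + v_{5}  →  sig = (3; 1,1)
  {2,3,7,8}:  v_{2} + v_{3} + v_{7} + v_{8} = 0  →  sig = (4; —)
  {2,4,5,8}:  v_{2} + v_{4} + v_{5} + v_{8} = v_{1}  →  sig = (4; 1)
  {2,7,8,10}:  v_{2} + v_{7} + v_{8} + v_{10} = v_{6}  →  sig = (4; 1)
  {2,4,7,8}:  v_{2} + v_{4} + v_{7} + v_{8} = v_{1} + v_{9}  →  sig = (4; 1,1)

Signatures (|P|; sorted positive RHS coefficients), sorted:
    (2; —)
    (2; 1)
    (2; 1)
    (2; 1)
    (2; 1,1)
    (2; 1,2)
    (3; 1)
    (3; 1,1)
    (4; —)
    (4; 1)
    (4; 1)
    (4; 1,1)


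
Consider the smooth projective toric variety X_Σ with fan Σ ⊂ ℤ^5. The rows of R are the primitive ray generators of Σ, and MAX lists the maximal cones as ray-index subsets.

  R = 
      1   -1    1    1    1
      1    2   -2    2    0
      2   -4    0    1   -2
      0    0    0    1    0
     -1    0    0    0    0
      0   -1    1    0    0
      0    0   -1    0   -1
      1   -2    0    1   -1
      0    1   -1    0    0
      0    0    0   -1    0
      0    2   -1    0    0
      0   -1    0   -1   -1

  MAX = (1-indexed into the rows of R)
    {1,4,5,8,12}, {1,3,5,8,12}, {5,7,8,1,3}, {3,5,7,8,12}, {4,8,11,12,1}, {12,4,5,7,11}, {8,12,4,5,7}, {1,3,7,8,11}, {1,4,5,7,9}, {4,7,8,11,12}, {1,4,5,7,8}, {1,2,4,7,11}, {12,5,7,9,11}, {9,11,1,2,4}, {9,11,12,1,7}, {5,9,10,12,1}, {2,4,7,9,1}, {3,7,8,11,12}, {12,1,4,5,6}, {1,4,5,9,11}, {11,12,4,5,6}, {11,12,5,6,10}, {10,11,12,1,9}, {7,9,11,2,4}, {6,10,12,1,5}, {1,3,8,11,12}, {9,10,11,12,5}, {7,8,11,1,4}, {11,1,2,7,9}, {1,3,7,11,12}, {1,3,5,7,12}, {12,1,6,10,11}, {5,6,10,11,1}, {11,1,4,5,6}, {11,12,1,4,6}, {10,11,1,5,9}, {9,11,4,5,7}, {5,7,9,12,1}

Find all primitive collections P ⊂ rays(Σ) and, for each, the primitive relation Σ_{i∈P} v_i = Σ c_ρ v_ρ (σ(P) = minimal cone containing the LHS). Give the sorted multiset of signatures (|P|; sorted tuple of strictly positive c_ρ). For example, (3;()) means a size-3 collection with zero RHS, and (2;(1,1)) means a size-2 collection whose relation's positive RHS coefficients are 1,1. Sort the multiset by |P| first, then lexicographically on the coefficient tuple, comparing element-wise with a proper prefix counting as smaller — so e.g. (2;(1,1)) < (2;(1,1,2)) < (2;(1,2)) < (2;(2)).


Primitive collections (25):

  {4,10}:  v_{4} + v_{10} = 0  so sig = (2;())
  {6,9}:  v_{6} + v_{9} = 0  so sig = (2;())
  {6,7}:  v_{6} + v_{7} = v_{4} + v_{12}  so sig = (2;(1,1))
  {7,10}:  v_{7} + v_{10} = v_{9} + v_{12}  so sig = (2;(1,1))
  {8,10}:  v_{8} + v_{10} = v_{1} + v_{7} + v_{12}  so sig = (2;(1,1,1))
  {2,6}:  v_{2} + v_{6} = v_{1} + v_{4} + v_{7} + v_{11}  so sig = (2;(1,1,1,1))
  {2,10}:  v_{2} + v_{10} = v_{1} + v_{7} + v_{9} + v_{11}  so sig = (2;(1,1,1,1))
  {3,6}:  v_{3} + v_{6} = v_{1} + v_{4} + v_{8} + 2·v_{12}  so sig = (2;(1,1,1,2))
  {2,12}:  v_{2} + v_{12} = v_{1} + 2·v_{7} + v_{11}  so sig = (2;(1,1,2))
  {2,3}:  v_{2} + v_{3} = 2·v_{1} + 3·v_{7} + v_{8} + v_{11}  so sig = (2;(1,1,2,3))
  {2,8}:  v_{2} + v_{8} = 2·v_{1} + v_{4} + 3·v_{7} + v_{11}  so sig = (2;(1,1,2,3))
  {8,9}:  v_{8} + v_{9} = v_{1} + 2·v_{7}  so sig = (2;(1,2))
  {6,8}:  v_{6} + v_{8} = v_{1} + 2·v_{4} + 2·v_{12}  so sig = (2;(1,2,2))
  {3,9}:  v_{3} + v_{9} = 2·v_{1} + 3·v_{7} + v_{12}  so sig = (2;(1,2,3))
  {3,4}:  v_{3} + v_{4} = 2·v_{8}  so sig = (2;(2))
  {2,5}:  v_{2} + v_{5} = 2·v_{4} + 2·v_{9}  so sig = (2;(2,2))
  {3,10}:  v_{3} + v_{10} = 2·v_{1} + 2·v_{7} + 2·v_{12}  so sig = (2;(2,2,2))
  {4,9,12}:  v_{4} + v_{9} + v_{12} = v_{7}  so sig = (3;(1))
  {3,5,11}:  v_{3} + v_{5} + v_{11} = v_{7} + v_{8}  so sig = (3;(1,1))
  {5,8,11}:  v_{5} + v_{8} + v_{11} = v_{4} + v_{7}  so sig = (3;(1,1))
  {1,5,11,12}:  v_{1} + v_{5} + v_{11} + v_{12} = 0  so sig = (4;())
  {1,4,7,12}:  v_{1} + v_{4} + v_{7} + v_{12} = v_{8}  so sig = (4;(1))
  {1,7,8,12}:  v_{1} + v_{7} + v_{8} + v_{12} = v_{3}  so sig = (4;(1))
  {1,5,7,11}:  v_{1} + v_{5} + v_{7} + v_{11} = v_{4} + v_{9}  so sig = (4;(1,1))
  {1,4,7,9,11}:  v_{1} + v_{4} + v_{7} + v_{9} + v_{11} = v_{2}  so sig = (5;(1))

Hence PRS(X_Σ) =
{ (2;()) ×2,  (2;(1,1)) ×2,  (2;(1,1,1)),  (2;(1,1,1,1)) ×2,  (2;(1,1,1,2)),  (2;(1,1,2)),  (2;(1,1,2,3)) ×2,  (2;(1,2)),  (2;(1,2,2)),  (2;(1,2,3)),  (2;(2)),  (2;(2,2)),  (2;(2,2,2)),  (3;(1)),  (3;(1,1)) ×2,  (4;()),  (4;(1)) ×2,  (4;(1,1)),  (5;(1)) }
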